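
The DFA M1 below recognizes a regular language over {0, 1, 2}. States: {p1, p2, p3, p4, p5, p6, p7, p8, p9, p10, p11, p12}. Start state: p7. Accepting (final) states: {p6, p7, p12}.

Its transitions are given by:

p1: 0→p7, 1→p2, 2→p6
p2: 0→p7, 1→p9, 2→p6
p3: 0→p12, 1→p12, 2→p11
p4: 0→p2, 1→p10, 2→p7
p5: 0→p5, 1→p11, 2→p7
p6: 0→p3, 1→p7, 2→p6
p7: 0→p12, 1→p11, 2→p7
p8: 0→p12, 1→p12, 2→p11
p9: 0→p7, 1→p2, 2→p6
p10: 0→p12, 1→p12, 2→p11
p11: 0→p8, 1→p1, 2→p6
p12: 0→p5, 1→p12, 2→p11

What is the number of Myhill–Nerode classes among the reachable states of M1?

States {p4,p10} cannot be reached from the start state, so discard them.
Initial partition by acceptance: {p6,p7,p12} | {p1,p2,p3,p5,p8,p9,p11}.
Split {p6,p7,p12} by δ(·,0) → {p6,p12} and {p7}.
Refine {p6,p12} on symbol 1: members go to different blocks, giving {p6} and {p12}.
On input 0, block {p1,p2,p3,p5,p8,p9,p11} splits into {p1,p2,p9} and {p3,p8} and {p5,p11}.
Split {p5,p11} by δ(·,0) → {p5} and {p11}.
No further refinement is possible. Final partition (7 blocks): {p6} | {p1,p2,p9} | {p7} | {p12} | {p3,p8} | {p5} | {p11}.

7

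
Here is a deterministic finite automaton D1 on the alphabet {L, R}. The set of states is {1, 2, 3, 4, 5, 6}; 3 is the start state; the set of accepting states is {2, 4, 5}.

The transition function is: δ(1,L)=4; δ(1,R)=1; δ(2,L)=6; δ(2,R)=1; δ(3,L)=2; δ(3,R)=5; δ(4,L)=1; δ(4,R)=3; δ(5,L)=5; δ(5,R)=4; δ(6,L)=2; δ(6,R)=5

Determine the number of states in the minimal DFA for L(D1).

5

All states are reachable from the start state.
Start with accepting vs non-accepting: {2,4,5} | {1,3,6}.
Refine {2,4,5} on symbol L: members go to different blocks, giving {2,4} and {5}.
Refine {1,3,6} on symbol R: members go to different blocks, giving {3,6} and {1}.
On input L, block {2,4} splits into {2} and {4}.
No further refinement is possible. Final partition (5 blocks): {2} | {3,6} | {5} | {1} | {4}.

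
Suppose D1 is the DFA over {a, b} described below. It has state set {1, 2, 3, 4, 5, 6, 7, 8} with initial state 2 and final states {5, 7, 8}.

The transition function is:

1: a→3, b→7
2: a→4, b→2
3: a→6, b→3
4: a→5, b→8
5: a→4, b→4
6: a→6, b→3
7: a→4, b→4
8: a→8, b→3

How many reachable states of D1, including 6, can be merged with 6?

2

States {1,7} cannot be reached from the start state, so discard them.
Initial partition by acceptance: {5,8} | {2,3,4,6}.
Split {5,8} by δ(·,a) → {5} and {8}.
Split {2,3,4,6} by δ(·,a) → {2,3,6} and {4}.
Split {2,3,6} by δ(·,a) → {3,6} and {2}.
Stable partition: {5} | {3,6} | {8} | {4} | {2} — 5 equivalence classes.
State 6 belongs to the block {3,6}, which has 2 states.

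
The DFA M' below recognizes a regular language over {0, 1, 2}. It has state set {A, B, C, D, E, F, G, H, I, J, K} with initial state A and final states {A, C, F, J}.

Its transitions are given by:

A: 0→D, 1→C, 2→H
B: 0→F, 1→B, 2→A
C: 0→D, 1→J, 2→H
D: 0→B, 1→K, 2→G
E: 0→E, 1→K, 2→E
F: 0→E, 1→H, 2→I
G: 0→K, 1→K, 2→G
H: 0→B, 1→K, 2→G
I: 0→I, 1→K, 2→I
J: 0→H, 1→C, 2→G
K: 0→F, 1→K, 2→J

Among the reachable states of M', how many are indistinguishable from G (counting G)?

All states are reachable from the start state.
Start with accepting vs non-accepting: {A,C,F,J} | {B,D,E,G,H,I,K}.
Split {A,C,F,J} by δ(·,1) → {A,C,J} and {F}.
On input 0, block {B,D,E,G,H,I,K} splits into {D,E,G,H,I} and {B,K}.
On input 0, block {D,E,G,H,I} splits into {D,G,H} and {E,I}.
The partition is now stable with 5 blocks: {A,C,J} | {D,G,H} | {F} | {B,K} | {E,I}.
The equivalence class containing G is {D,G,H}, of size 3.

3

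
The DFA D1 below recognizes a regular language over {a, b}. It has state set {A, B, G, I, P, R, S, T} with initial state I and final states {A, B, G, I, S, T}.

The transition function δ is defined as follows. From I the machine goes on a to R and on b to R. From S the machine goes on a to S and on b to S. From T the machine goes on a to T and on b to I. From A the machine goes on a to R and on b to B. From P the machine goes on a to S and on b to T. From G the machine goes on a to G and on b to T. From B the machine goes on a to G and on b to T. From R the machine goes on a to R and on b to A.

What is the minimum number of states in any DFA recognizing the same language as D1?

First remove the unreachable states {P,S}; 6 states remain.
Initial partition by acceptance: {A,B,G,I,T} | {R}.
On input a, block {A,B,G,I,T} splits into {B,G,T} and {A,I}.
On input b, block {B,G,T} splits into {B,G} and {T}.
Split {A,I} by δ(·,b) → {I} and {A}.
The partition is now stable with 5 blocks: {B,G} | {R} | {I} | {T} | {A}.

5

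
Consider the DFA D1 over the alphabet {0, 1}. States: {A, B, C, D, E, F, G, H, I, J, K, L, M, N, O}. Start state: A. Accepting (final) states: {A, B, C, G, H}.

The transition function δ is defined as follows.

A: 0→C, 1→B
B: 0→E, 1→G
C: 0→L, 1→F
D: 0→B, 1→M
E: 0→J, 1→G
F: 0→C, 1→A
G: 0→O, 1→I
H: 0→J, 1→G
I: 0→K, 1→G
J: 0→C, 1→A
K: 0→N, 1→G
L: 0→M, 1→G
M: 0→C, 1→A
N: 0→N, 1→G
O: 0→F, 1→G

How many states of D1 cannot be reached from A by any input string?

No path from A leads to D, H; the other 13 states are all reachable.

2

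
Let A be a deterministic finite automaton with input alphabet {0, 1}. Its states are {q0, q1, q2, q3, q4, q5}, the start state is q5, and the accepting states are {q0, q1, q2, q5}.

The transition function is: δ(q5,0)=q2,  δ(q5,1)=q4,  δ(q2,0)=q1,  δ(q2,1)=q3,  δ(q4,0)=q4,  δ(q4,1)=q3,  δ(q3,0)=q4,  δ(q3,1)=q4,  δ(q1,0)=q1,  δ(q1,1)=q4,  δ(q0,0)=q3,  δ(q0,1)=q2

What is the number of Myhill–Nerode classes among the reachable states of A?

First remove the unreachable states {q0}; 5 states remain.
P0 = {q1,q2,q5} | {q3,q4}.
The partition is now stable with 2 blocks: {q1,q2,q5} | {q3,q4}.

2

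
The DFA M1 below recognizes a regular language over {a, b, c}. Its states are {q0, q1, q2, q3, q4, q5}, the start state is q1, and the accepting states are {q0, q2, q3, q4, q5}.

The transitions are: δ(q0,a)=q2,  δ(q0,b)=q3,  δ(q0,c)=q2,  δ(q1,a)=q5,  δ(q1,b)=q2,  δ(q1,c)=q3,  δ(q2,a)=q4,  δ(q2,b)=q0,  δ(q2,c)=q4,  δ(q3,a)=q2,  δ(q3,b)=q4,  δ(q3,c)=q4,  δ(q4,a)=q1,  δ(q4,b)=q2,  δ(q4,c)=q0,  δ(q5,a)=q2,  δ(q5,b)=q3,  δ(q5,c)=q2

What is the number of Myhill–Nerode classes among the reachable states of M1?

5

Start with accepting vs non-accepting: {q0,q2,q3,q4,q5} | {q1}.
Refine {q0,q2,q3,q4,q5} on symbol a: members go to different blocks, giving {q0,q2,q3,q5} and {q4}.
Split {q0,q2,q3,q5} by δ(·,a) → {q0,q3,q5} and {q2}.
On input b, block {q0,q3,q5} splits into {q0,q5} and {q3}.
The partition is now stable with 5 blocks: {q0,q5} | {q1} | {q4} | {q2} | {q3}.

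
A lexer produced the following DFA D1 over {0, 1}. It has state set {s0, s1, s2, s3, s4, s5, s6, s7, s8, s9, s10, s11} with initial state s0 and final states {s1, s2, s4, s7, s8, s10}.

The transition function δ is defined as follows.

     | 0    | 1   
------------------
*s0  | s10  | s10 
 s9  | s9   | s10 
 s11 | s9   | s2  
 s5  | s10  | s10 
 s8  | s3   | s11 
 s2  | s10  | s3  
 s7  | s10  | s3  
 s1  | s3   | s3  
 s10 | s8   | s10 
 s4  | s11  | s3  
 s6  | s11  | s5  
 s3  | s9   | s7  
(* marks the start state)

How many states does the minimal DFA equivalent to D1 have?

First remove the unreachable states {s1,s4,s5,s6}; 8 states remain.
Start with accepting vs non-accepting: {s2,s7,s8,s10} | {s0,s3,s9,s11}.
Split {s2,s7,s8,s10} by δ(·,0) → {s2,s7,s10} and {s8}.
Refine {s2,s7,s10} on symbol 0: members go to different blocks, giving {s2,s7} and {s10}.
On input 0, block {s0,s3,s9,s11} splits into {s3,s9,s11} and {s0}.
Refine {s3,s9,s11} on symbol 1: members go to different blocks, giving {s3,s11} and {s9}.
The partition is now stable with 6 blocks: {s2,s7} | {s3,s11} | {s8} | {s10} | {s0} | {s9}.

6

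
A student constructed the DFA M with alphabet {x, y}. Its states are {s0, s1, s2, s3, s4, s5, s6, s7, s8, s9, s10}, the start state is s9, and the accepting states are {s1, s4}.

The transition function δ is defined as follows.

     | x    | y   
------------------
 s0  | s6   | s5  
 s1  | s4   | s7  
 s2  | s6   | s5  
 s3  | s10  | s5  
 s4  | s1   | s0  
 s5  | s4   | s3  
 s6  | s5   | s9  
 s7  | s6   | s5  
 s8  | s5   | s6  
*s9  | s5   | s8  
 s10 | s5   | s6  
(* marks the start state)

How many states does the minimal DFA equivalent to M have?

First remove the unreachable states {s2}; 10 states remain.
P0 = {s1,s4} | {s0,s3,s5,s6,s7,s8,s9,s10}.
Refine {s0,s3,s5,s6,s7,s8,s9,s10} on symbol x: members go to different blocks, giving {s0,s3,s6,s7,s8,s9,s10} and {s5}.
Refine {s0,s3,s6,s7,s8,s9,s10} on symbol x: members go to different blocks, giving {s6,s8,s9,s10} and {s0,s3,s7}.
Stable partition: {s1,s4} | {s6,s8,s9,s10} | {s5} | {s0,s3,s7} — 4 equivalence classes.

4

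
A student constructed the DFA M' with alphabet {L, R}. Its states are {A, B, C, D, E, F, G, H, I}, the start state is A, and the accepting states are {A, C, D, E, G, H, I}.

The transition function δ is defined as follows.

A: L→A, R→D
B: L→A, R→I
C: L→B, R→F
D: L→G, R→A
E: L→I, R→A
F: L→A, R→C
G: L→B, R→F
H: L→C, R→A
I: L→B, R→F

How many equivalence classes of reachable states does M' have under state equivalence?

Reachable states from the start: {A,B,C,D,F,G,I}. Unreachable: {E,H} — drop them.
Initial partition by acceptance: {A,C,D,G,I} | {B,F}.
On input L, block {A,C,D,G,I} splits into {C,G,I} and {A,D}.
Split {A,D} by δ(·,L) → {A} and {D}.
No further refinement is possible. Final partition (4 blocks): {C,G,I} | {B,F} | {A} | {D}.

4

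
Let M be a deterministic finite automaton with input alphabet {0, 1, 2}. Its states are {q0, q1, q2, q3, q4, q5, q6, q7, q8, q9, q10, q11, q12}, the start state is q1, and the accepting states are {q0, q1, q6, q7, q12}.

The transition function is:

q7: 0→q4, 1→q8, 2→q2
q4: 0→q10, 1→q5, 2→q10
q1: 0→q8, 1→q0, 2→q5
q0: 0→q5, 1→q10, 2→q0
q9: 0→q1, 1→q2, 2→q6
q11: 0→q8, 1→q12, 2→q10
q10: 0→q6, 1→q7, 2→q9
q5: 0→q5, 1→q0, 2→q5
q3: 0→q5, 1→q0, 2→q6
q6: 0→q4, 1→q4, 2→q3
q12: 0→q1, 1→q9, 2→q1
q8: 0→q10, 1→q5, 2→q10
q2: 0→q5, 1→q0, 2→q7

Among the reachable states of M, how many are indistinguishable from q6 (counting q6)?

First remove the unreachable states {q11,q12}; 11 states remain.
Initial partition by acceptance: {q0,q1,q6,q7} | {q2,q3,q4,q5,q8,q9,q10}.
Refine {q0,q1,q6,q7} on symbol 1: members go to different blocks, giving {q0,q6,q7} and {q1}.
Refine {q0,q6,q7} on symbol 2: members go to different blocks, giving {q6,q7} and {q0}.
Refine {q2,q3,q4,q5,q8,q9,q10} on symbol 0: members go to different blocks, giving {q2,q3,q4,q5,q8} and {q9} and {q10}.
Split {q2,q3,q4,q5,q8} by δ(·,0) → {q2,q3,q5} and {q4,q8}.
Split {q2,q3,q5} by δ(·,2) → {q2,q3} and {q5}.
Stable partition: {q6,q7} | {q2,q3} | {q1} | {q0} | {q9} | {q10} | {q4,q8} | {q5} — 8 equivalence classes.
State q6 belongs to the block {q6,q7}, which has 2 states.

2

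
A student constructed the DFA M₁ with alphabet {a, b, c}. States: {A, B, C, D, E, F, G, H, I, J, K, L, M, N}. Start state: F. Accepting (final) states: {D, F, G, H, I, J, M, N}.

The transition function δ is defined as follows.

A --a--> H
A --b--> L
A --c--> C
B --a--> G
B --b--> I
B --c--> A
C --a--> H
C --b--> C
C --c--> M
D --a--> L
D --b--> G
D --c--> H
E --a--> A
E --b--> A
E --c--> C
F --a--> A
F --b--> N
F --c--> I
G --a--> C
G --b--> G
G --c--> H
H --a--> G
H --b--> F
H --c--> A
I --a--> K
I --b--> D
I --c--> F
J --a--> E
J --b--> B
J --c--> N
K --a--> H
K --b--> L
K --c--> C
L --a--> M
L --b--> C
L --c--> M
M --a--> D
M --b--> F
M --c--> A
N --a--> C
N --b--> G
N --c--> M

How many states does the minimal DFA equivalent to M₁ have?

States {B,E,J} cannot be reached from the start state, so discard them.
Initial partition by acceptance: {D,F,G,H,I,M,N} | {A,C,K,L}.
Split {D,F,G,H,I,M,N} by δ(·,a) → {D,F,G,I,N} and {H,M}.
Split {D,F,G,I,N} by δ(·,c) → {D,G,N} and {F,I}.
Split {A,C,K,L} by δ(·,c) → {A,K} and {C,L}.
Stable partition: {D,G,N} | {A,K} | {H,M} | {F,I} | {C,L} — 5 equivalence classes.

5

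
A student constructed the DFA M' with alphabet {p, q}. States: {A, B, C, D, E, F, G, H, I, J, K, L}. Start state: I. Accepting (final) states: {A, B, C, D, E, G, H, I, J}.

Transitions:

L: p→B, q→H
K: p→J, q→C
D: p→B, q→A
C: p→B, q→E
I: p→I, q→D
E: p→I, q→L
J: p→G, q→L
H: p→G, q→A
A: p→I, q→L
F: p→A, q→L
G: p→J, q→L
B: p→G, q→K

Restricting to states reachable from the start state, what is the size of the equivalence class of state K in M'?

2

States {F} cannot be reached from the start state, so discard them.
Start with accepting vs non-accepting: {A,B,C,D,E,G,H,I,J} | {K,L}.
On input q, block {A,B,C,D,E,G,H,I,J} splits into {A,B,E,G,J} and {C,D,H,I}.
Split {A,B,E,G,J} by δ(·,p) → {B,G,J} and {A,E}.
On input p, block {C,D,H,I} splits into {C,D,H} and {I}.
No further refinement is possible. Final partition (5 blocks): {B,G,J} | {K,L} | {C,D,H} | {A,E} | {I}.
State K belongs to the block {K,L}, which has 2 states.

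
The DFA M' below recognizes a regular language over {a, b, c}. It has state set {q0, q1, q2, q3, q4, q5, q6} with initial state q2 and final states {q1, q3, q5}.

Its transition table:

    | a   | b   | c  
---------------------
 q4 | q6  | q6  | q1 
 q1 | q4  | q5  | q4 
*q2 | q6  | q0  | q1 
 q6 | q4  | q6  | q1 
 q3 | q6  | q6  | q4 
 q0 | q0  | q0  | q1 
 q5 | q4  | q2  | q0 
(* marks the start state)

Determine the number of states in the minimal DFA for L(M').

3

Reachable states from the start: {q0,q1,q2,q4,q5,q6}. Unreachable: {q3} — drop them.
Initial partition by acceptance: {q1,q5} | {q0,q2,q4,q6}.
Split {q1,q5} by δ(·,b) → {q1} and {q5}.
No further refinement is possible. Final partition (3 blocks): {q1} | {q0,q2,q4,q6} | {q5}.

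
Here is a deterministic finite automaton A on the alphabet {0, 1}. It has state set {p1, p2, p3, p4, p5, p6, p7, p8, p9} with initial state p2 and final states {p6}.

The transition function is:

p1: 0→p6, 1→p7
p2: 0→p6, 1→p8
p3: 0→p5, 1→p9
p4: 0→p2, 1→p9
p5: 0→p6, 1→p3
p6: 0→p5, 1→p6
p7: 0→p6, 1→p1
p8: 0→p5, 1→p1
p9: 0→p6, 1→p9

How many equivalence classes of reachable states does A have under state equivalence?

4

States {p4} cannot be reached from the start state, so discard them.
Initial partition by acceptance: {p6} | {p1,p2,p3,p5,p7,p8,p9}.
Split {p1,p2,p3,p5,p7,p8,p9} by δ(·,0) → {p1,p2,p5,p7,p9} and {p3,p8}.
Refine {p1,p2,p5,p7,p9} on symbol 1: members go to different blocks, giving {p1,p7,p9} and {p2,p5}.
Stable partition: {p6} | {p1,p7,p9} | {p3,p8} | {p2,p5} — 4 equivalence classes.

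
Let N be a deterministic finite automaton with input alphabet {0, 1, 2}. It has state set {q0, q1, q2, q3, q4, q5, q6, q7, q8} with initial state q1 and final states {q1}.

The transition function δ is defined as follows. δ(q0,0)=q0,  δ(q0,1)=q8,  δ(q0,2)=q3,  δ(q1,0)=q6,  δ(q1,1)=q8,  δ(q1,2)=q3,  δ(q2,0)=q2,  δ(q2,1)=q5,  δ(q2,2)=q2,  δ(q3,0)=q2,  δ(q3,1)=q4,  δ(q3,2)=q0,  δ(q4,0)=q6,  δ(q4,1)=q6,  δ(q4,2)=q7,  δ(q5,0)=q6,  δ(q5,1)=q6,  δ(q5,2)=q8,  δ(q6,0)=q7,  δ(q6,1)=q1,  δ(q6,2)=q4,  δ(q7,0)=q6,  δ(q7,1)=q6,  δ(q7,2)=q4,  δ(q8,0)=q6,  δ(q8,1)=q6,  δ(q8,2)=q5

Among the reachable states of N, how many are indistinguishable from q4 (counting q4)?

4

Initial partition by acceptance: {q1} | {q0,q2,q3,q4,q5,q6,q7,q8}.
Refine {q0,q2,q3,q4,q5,q6,q7,q8} on symbol 1: members go to different blocks, giving {q0,q2,q3,q4,q5,q7,q8} and {q6}.
Split {q0,q2,q3,q4,q5,q7,q8} by δ(·,0) → {q4,q5,q7,q8} and {q0,q2,q3}.
No further refinement is possible. Final partition (4 blocks): {q1} | {q4,q5,q7,q8} | {q6} | {q0,q2,q3}.
State q4 belongs to the block {q4,q5,q7,q8}, which has 4 states.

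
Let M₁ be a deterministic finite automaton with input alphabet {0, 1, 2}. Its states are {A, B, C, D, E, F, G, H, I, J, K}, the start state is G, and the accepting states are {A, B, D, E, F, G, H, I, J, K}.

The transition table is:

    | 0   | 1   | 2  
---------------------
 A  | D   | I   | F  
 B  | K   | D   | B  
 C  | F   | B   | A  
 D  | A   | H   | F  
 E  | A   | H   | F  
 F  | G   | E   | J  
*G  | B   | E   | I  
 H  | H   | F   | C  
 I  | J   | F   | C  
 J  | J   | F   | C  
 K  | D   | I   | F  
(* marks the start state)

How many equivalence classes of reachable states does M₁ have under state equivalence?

6

Start with accepting vs non-accepting: {A,B,D,E,F,G,H,I,J,K} | {C}.
Refine {A,B,D,E,F,G,H,I,J,K} on symbol 2: members go to different blocks, giving {A,B,D,E,F,G,K} and {H,I,J}.
Split {A,B,D,E,F,G,K} by δ(·,1) → {A,D,E,K} and {B,F,G}.
Split {B,F,G} by δ(·,0) → {F,G} and {B}.
Split {F,G} by δ(·,0) → {F} and {G}.
No further refinement is possible. Final partition (6 blocks): {A,D,E,K} | {C} | {H,I,J} | {F} | {B} | {G}.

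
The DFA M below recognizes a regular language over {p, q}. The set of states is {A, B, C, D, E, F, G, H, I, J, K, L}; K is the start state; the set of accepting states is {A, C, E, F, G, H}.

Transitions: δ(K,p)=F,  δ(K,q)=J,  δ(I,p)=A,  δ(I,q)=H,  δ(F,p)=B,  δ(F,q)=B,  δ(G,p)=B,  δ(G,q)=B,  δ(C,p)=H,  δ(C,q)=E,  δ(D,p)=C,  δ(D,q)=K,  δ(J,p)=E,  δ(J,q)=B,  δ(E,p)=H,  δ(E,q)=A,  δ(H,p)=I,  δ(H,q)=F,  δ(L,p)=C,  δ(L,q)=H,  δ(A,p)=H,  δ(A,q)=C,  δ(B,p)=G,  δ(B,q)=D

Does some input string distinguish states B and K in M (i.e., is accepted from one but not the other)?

No

Reachable states from the start: {A,B,C,D,E,F,G,H,I,J,K}. Unreachable: {L} — drop them.
Start with accepting vs non-accepting: {A,C,E,F,G,H} | {B,D,I,J,K}.
On input p, block {A,C,E,F,G,H} splits into {A,C,E} and {F,G,H}.
On input p, block {B,D,I,J,K} splits into {D,I,J} and {B,K}.
Refine {D,I,J} on symbol q: members go to different blocks, giving {D,J} and {I}.
Refine {F,G,H} on symbol p: members go to different blocks, giving {F,G} and {H}.
Stable partition: {A,C,E} | {D,J} | {F,G} | {B,K} | {I} | {H} — 6 equivalence classes.
B and K lie in the same block of the stable partition, so they are equivalent — no string distinguishes them.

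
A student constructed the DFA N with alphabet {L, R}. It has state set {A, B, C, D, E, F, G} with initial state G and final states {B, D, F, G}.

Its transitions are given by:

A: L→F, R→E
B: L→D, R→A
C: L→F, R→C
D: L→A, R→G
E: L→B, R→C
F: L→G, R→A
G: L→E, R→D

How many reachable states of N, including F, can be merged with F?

Every state is reachable, so we keep all 7.
Start with accepting vs non-accepting: {B,D,F,G} | {A,C,E}.
Refine {B,D,F,G} on symbol L: members go to different blocks, giving {B,F} and {D,G}.
The partition is now stable with 3 blocks: {B,F} | {A,C,E} | {D,G}.
The equivalence class containing F is {B,F}, of size 2.

2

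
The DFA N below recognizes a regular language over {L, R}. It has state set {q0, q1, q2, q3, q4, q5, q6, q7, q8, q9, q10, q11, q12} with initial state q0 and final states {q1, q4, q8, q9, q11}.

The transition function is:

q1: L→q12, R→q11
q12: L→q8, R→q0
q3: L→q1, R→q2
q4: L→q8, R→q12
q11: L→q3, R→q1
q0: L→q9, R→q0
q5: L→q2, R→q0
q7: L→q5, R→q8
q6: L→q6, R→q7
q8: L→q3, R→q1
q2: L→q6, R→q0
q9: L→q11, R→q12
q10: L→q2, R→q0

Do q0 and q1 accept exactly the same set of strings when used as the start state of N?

No

First remove the unreachable states {q4,q10}; 11 states remain.
Initial partition by acceptance: {q1,q8,q9,q11} | {q0,q2,q3,q5,q6,q7,q12}.
On input L, block {q1,q8,q9,q11} splits into {q1,q8,q11} and {q9}.
On input L, block {q0,q2,q3,q5,q6,q7,q12} splits into {q2,q5,q6,q7} and {q3,q12} and {q0}.
Split {q2,q5,q6,q7} by δ(·,R) → {q2,q5} and {q6} and {q7}.
Split {q2,q5} by δ(·,L) → {q2} and {q5}.
Split {q3,q12} by δ(·,R) → {q3} and {q12}.
Split {q1,q8,q11} by δ(·,L) → {q8,q11} and {q1}.
Stable partition: {q8,q11} | {q2} | {q9} | {q3} | {q0} | {q6} | {q7} | {q5} | {q12} | {q1} — 10 equivalence classes.
q0 and q1 end up in different blocks, so they are distinguishable. For instance, the string 'ε' is accepted from only q1.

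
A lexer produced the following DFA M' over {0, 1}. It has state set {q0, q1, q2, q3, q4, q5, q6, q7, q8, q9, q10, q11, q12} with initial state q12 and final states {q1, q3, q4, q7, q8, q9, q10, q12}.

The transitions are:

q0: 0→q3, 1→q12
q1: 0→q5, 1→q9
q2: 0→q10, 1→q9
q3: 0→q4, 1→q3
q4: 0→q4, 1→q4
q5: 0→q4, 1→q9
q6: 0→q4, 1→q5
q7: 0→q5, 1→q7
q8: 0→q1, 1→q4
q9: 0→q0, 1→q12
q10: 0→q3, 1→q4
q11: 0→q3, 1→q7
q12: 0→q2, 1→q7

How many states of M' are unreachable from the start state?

4

BFS from q12 reaches {q0, q2, q3, q4, q5, q7, q9, q10, q12}; the 4 state(s) q1, q6, q8, q11 are never visited.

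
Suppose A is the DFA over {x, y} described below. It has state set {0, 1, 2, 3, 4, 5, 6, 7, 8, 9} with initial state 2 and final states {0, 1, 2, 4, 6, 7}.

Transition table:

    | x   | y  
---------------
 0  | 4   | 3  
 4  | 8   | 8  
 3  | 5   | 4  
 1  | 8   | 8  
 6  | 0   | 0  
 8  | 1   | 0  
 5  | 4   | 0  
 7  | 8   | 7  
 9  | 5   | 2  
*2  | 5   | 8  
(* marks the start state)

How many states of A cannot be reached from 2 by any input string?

Starting at 2 and following transitions, the reachable set is {0, 1, 2, 3, 4, 5, 8}. That leaves 6, 7, 9 unreachable — 3 in total.

3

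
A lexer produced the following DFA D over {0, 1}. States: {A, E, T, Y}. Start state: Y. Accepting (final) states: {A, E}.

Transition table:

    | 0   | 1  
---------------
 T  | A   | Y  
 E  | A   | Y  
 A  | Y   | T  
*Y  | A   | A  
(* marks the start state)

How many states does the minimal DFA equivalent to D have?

3

States {E} cannot be reached from the start state, so discard them.
Initial partition by acceptance: {A} | {T,Y}.
Split {T,Y} by δ(·,1) → {T} and {Y}.
The partition is now stable with 3 blocks: {A} | {T} | {Y}.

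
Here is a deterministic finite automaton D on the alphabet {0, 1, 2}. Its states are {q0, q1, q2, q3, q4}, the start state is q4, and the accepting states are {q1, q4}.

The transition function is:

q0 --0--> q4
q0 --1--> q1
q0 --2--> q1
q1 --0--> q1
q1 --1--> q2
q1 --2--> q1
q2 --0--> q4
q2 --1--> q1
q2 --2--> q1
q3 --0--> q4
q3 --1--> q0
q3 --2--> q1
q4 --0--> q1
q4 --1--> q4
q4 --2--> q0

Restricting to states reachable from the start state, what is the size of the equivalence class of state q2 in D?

First remove the unreachable states {q3}; 4 states remain.
Start with accepting vs non-accepting: {q1,q4} | {q0,q2}.
On input 1, block {q1,q4} splits into {q1} and {q4}.
Stable partition: {q1} | {q0,q2} | {q4} — 3 equivalence classes.
The equivalence class containing q2 is {q0,q2}, of size 2.

2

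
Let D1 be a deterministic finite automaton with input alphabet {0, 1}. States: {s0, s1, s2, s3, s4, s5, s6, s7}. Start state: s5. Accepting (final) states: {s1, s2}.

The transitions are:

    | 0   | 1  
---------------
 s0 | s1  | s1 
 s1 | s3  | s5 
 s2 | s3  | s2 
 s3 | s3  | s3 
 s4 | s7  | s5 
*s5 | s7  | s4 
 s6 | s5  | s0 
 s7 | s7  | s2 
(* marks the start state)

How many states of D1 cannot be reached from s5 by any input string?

3

Starting at s5 and following transitions, the reachable set is {s2, s3, s4, s5, s7}. That leaves s0, s1, s6 unreachable — 3 in total.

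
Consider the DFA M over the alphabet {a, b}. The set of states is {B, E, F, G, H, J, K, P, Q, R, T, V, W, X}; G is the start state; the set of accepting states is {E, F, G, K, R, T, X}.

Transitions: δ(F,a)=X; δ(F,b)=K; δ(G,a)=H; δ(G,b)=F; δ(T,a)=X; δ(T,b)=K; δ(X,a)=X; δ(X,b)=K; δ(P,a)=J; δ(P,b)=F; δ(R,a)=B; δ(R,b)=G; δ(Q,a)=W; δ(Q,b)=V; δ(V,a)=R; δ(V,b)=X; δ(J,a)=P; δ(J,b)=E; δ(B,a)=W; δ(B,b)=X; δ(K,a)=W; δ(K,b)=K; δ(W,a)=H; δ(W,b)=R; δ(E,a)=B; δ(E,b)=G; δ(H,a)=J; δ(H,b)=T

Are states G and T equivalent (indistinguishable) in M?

No

States {Q,V} cannot be reached from the start state, so discard them.
P0 = {E,F,G,K,R,T,X} | {B,H,J,P,W}.
On input a, block {E,F,G,K,R,T,X} splits into {E,G,K,R} and {F,T,X}.
Split {E,G,K,R} by δ(·,b) → {E,K,R} and {G}.
On input b, block {E,K,R} splits into {E,R} and {K}.
Split {B,H,J,P,W} by δ(·,b) → {B,H,P} and {J,W}.
Stable partition: {E,R} | {B,H,P} | {F,T,X} | {G} | {K} | {J,W} — 6 equivalence classes.
G and T end up in different blocks, so they are distinguishable. For instance, the string 'a' is accepted from only T.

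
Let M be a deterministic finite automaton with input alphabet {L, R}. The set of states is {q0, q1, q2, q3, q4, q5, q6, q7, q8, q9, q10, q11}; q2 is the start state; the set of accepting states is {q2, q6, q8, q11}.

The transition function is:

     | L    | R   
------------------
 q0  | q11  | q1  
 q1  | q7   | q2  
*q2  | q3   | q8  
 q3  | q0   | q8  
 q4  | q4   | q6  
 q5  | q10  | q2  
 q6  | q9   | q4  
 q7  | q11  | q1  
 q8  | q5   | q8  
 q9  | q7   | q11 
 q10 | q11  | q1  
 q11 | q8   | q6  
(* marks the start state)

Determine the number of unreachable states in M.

A breadth-first search from the start state visits every state.

0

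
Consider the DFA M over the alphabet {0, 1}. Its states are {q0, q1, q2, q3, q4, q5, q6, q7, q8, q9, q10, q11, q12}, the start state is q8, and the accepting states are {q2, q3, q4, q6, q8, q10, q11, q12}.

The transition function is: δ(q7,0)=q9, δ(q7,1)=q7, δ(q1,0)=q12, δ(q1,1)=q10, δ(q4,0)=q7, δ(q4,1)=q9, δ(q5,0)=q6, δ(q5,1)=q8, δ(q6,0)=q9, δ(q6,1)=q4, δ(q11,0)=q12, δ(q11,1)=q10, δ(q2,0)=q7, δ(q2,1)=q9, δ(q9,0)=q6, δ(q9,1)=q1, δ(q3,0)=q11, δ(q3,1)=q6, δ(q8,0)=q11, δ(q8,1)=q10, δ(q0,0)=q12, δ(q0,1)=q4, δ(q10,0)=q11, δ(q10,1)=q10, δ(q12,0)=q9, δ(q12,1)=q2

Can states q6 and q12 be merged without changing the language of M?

First remove the unreachable states {q0,q3,q5}; 10 states remain.
Start with accepting vs non-accepting: {q2,q4,q6,q8,q10,q11,q12} | {q1,q7,q9}.
On input 0, block {q2,q4,q6,q8,q10,q11,q12} splits into {q2,q4,q6,q12} and {q8,q10,q11}.
Split {q2,q4,q6,q12} by δ(·,1) → {q2,q4} and {q6,q12}.
Split {q1,q7,q9} by δ(·,0) → {q1,q9} and {q7}.
Refine {q1,q9} on symbol 1: members go to different blocks, giving {q1} and {q9}.
On input 0, block {q8,q10,q11} splits into {q8,q10} and {q11}.
Stable partition: {q2,q4} | {q1} | {q8,q10} | {q6,q12} | {q7} | {q9} | {q11} — 7 equivalence classes.
q6 and q12 lie in the same block of the stable partition, so they are equivalent — no string distinguishes them.

Yes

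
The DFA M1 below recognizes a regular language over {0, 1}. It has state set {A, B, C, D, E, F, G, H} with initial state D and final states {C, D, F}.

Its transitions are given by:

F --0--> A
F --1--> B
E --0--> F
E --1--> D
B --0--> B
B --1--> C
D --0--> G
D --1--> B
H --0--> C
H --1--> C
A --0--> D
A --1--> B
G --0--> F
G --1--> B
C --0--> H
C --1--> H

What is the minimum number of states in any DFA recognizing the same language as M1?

States {E} cannot be reached from the start state, so discard them.
P0 = {C,D,F} | {A,B,G,H}.
Refine {A,B,G,H} on symbol 0: members go to different blocks, giving {A,G,H} and {B}.
Refine {C,D,F} on symbol 1: members go to different blocks, giving {D,F} and {C}.
Split {A,G,H} by δ(·,0) → {A,G} and {H}.
Stable partition: {D,F} | {A,G} | {B} | {C} | {H} — 5 equivalence classes.

5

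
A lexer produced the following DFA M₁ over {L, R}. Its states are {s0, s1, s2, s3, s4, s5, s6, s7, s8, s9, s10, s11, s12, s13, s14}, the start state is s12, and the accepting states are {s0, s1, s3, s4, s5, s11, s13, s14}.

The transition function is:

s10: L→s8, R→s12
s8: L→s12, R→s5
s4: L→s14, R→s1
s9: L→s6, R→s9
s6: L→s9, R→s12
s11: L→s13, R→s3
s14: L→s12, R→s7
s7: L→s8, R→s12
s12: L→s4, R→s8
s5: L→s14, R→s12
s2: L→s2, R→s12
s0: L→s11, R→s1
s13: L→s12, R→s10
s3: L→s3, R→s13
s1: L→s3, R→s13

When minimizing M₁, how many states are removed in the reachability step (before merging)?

5

BFS from s12 reaches {s1, s3, s4, s5, s7, s8, s10, s12, s13, s14}; the 5 state(s) s0, s2, s6, s9, s11 are never visited.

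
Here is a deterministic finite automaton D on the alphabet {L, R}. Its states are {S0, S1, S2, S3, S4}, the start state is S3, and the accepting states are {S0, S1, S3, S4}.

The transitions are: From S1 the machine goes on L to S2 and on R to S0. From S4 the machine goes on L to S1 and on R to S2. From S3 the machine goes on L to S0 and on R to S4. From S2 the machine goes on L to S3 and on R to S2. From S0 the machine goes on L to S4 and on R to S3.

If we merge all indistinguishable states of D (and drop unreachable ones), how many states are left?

Every state is reachable, so we keep all 5.
Initial partition by acceptance: {S0,S1,S3,S4} | {S2}.
Split {S0,S1,S3,S4} by δ(·,L) → {S0,S3,S4} and {S1}.
On input L, block {S0,S3,S4} splits into {S0,S3} and {S4}.
Refine {S0,S3} on symbol L: members go to different blocks, giving {S0} and {S3}.
Stable partition: {S0} | {S2} | {S1} | {S4} | {S3} — 5 equivalence classes.

5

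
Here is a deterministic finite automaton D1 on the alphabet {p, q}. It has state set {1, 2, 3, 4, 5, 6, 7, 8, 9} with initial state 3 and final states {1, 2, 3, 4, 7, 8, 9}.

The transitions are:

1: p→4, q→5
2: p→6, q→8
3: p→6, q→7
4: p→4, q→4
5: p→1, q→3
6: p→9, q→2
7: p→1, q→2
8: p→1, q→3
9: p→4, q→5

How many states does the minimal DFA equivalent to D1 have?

5

Every state is reachable, so we keep all 9.
Start with accepting vs non-accepting: {1,2,3,4,7,8,9} | {5,6}.
Refine {1,2,3,4,7,8,9} on symbol p: members go to different blocks, giving {1,4,7,8,9} and {2,3}.
Refine {1,4,7,8,9} on symbol q: members go to different blocks, giving {1,9} and {7,8} and {4}.
Stable partition: {1,9} | {5,6} | {2,3} | {7,8} | {4} — 5 equivalence classes.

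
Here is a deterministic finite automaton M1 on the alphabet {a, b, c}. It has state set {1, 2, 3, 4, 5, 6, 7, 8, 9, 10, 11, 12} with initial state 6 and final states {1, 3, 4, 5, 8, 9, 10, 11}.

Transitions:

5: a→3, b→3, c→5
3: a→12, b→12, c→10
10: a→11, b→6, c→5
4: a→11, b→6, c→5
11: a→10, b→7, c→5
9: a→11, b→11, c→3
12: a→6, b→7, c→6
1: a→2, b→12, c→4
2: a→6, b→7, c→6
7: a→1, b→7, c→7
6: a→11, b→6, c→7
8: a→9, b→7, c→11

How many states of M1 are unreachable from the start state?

No path from 6 leads to 8, 9; the other 10 states are all reachable.

2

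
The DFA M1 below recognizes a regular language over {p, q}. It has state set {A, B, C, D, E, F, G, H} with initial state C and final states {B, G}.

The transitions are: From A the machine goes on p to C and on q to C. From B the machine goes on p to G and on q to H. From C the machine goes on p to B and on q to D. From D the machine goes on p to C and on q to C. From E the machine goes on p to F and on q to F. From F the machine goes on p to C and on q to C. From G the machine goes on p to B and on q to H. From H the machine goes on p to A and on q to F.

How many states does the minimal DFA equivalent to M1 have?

First remove the unreachable states {E}; 7 states remain.
Initial partition by acceptance: {B,G} | {A,C,D,F,H}.
On input p, block {A,C,D,F,H} splits into {A,D,F,H} and {C}.
On input p, block {A,D,F,H} splits into {A,D,F} and {H}.
No further refinement is possible. Final partition (4 blocks): {B,G} | {A,D,F} | {C} | {H}.

4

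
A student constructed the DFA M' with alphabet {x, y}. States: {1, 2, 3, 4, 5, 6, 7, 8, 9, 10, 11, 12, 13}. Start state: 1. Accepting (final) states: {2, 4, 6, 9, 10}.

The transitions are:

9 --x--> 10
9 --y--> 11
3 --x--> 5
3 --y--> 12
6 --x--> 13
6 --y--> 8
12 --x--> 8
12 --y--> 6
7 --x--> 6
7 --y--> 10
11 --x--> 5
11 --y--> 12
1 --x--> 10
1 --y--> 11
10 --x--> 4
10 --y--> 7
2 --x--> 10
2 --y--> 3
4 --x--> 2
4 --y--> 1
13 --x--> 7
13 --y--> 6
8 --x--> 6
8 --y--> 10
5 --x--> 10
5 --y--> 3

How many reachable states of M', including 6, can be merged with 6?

States {9} cannot be reached from the start state, so discard them.
Start with accepting vs non-accepting: {2,4,6,10} | {1,3,5,7,8,11,12,13}.
Split {2,4,6,10} by δ(·,x) → {2,4,10} and {6}.
Refine {1,3,5,7,8,11,12,13} on symbol x: members go to different blocks, giving {3,11,12,13} and {1,5} and {7,8}.
On input y, block {2,4,10} splits into {2} and {4} and {10}.
On input x, block {3,11,12,13} splits into {3,11} and {12,13}.
No further refinement is possible. Final partition (8 blocks): {2} | {3,11} | {6} | {1,5} | {7,8} | {4} | {10} | {12,13}.
State 6 belongs to the block {6}, which has 1 states.

1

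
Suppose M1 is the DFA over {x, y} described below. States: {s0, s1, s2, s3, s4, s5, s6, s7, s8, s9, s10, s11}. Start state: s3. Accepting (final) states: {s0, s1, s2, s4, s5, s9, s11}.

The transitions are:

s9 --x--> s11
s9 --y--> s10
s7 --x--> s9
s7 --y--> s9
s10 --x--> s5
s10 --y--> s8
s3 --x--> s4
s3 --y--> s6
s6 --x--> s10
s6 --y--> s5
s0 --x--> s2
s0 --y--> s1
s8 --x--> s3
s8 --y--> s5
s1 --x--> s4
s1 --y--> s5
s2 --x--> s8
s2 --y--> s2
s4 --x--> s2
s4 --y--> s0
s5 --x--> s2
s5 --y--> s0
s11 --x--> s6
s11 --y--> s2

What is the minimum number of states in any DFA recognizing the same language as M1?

6

Reachable states from the start: {s0,s1,s2,s3,s4,s5,s6,s8,s10}. Unreachable: {s7,s9,s11} — drop them.
P0 = {s0,s1,s2,s4,s5} | {s3,s6,s8,s10}.
On input x, block {s0,s1,s2,s4,s5} splits into {s0,s1,s4,s5} and {s2}.
On input x, block {s0,s1,s4,s5} splits into {s0,s4,s5} and {s1}.
On input y, block {s0,s4,s5} splits into {s4,s5} and {s0}.
Split {s3,s6,s8,s10} by δ(·,x) → {s3,s10} and {s6,s8}.
Stable partition: {s4,s5} | {s3,s10} | {s2} | {s1} | {s0} | {s6,s8} — 6 equivalence classes.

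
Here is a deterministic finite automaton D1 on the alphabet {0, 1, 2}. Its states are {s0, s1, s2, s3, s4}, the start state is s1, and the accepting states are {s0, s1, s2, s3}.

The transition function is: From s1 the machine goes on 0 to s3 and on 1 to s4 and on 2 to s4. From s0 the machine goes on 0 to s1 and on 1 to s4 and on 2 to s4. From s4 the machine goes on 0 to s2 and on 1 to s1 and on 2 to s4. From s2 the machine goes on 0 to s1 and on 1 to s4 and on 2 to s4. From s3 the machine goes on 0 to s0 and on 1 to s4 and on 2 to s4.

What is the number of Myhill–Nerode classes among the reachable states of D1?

2

All states are reachable from the start state.
Start with accepting vs non-accepting: {s0,s1,s2,s3} | {s4}.
No further refinement is possible. Final partition (2 blocks): {s0,s1,s2,s3} | {s4}.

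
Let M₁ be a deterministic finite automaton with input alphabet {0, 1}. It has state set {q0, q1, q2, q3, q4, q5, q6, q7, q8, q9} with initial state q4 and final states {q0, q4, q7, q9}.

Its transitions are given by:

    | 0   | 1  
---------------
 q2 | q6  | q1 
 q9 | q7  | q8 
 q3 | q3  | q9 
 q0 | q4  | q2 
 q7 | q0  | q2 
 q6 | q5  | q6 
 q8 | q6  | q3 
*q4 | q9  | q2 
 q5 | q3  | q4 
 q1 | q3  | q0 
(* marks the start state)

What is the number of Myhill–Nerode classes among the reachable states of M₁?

4

All states are reachable from the start state.
P0 = {q0,q4,q7,q9} | {q1,q2,q3,q5,q6,q8}.
Refine {q1,q2,q3,q5,q6,q8} on symbol 1: members go to different blocks, giving {q1,q3,q5} and {q2,q6,q8}.
Refine {q2,q6,q8} on symbol 0: members go to different blocks, giving {q2,q8} and {q6}.
The partition is now stable with 4 blocks: {q0,q4,q7,q9} | {q1,q3,q5} | {q2,q8} | {q6}.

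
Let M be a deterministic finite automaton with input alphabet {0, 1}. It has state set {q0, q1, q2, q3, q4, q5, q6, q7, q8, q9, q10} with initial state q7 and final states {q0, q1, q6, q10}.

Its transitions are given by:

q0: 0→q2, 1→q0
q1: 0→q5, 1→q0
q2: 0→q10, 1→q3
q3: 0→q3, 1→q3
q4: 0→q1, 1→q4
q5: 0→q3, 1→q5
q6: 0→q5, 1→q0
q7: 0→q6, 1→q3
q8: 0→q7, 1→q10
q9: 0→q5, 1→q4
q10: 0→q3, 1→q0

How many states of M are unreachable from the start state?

No path from q7 leads to q1, q4, q8, q9; the other 7 states are all reachable.

4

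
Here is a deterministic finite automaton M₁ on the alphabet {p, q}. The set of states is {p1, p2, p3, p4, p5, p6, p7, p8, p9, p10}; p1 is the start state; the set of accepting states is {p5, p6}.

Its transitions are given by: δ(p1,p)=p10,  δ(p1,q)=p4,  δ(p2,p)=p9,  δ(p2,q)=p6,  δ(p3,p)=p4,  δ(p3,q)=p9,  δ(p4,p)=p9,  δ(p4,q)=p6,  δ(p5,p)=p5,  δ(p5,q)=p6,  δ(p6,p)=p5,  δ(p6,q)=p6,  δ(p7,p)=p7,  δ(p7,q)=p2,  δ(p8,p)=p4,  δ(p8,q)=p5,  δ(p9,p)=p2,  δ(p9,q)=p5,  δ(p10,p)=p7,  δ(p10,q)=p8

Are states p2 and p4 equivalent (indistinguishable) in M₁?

First remove the unreachable states {p3}; 9 states remain.
Start with accepting vs non-accepting: {p5,p6} | {p1,p2,p4,p7,p8,p9,p10}.
Split {p1,p2,p4,p7,p8,p9,p10} by δ(·,q) → {p2,p4,p8,p9} and {p1,p7,p10}.
The partition is now stable with 3 blocks: {p5,p6} | {p2,p4,p8,p9} | {p1,p7,p10}.
p2 and p4 lie in the same block of the stable partition, so they are equivalent — no string distinguishes them.

Yes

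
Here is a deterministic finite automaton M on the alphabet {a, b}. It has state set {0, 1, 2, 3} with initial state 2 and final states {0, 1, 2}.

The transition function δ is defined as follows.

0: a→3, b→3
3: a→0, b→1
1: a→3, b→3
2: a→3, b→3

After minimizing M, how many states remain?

2

Every state is reachable, so we keep all 4.
Initial partition by acceptance: {0,1,2} | {3}.
The partition is now stable with 2 blocks: {0,1,2} | {3}.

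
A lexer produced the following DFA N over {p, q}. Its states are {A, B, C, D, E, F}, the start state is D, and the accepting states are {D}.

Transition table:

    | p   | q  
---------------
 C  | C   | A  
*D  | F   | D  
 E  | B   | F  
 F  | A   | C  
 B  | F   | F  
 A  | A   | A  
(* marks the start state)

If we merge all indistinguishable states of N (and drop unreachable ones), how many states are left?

Reachable states from the start: {A,C,D,F}. Unreachable: {B,E} — drop them.
Initial partition by acceptance: {D} | {A,C,F}.
No further refinement is possible. Final partition (2 blocks): {D} | {A,C,F}.

2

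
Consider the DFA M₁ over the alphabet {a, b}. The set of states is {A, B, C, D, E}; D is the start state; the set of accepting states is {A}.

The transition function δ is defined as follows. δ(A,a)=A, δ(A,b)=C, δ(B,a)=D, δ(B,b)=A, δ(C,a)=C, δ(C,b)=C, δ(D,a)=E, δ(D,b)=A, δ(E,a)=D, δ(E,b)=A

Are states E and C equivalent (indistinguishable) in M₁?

First remove the unreachable states {B}; 4 states remain.
Start with accepting vs non-accepting: {A} | {C,D,E}.
Split {C,D,E} by δ(·,b) → {D,E} and {C}.
Stable partition: {A} | {D,E} | {C} — 3 equivalence classes.
E and C end up in different blocks, so they are distinguishable. For instance, the string 'b' is accepted from only E.

No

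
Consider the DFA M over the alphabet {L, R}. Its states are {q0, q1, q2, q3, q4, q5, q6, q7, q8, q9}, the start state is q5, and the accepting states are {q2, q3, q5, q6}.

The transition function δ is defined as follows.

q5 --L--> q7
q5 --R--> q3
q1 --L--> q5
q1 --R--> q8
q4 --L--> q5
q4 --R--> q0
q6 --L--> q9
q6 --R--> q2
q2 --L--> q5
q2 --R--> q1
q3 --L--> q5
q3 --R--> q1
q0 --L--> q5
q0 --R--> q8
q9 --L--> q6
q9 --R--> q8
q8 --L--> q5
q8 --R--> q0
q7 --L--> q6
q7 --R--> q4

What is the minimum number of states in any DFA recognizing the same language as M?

Start with accepting vs non-accepting: {q2,q3,q5,q6} | {q0,q1,q4,q7,q8,q9}.
Split {q2,q3,q5,q6} by δ(·,L) → {q2,q3} and {q5,q6}.
Stable partition: {q2,q3} | {q0,q1,q4,q7,q8,q9} | {q5,q6} — 3 equivalence classes.

3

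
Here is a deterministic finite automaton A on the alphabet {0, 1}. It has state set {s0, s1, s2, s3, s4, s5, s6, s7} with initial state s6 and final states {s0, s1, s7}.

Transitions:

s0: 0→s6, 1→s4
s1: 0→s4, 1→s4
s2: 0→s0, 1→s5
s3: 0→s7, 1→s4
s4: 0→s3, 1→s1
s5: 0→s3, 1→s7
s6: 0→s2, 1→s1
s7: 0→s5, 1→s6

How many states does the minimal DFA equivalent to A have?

Start with accepting vs non-accepting: {s0,s1,s7} | {s2,s3,s4,s5,s6}.
Split {s2,s3,s4,s5,s6} by δ(·,0) → {s4,s5,s6} and {s2,s3}.
The partition is now stable with 3 blocks: {s0,s1,s7} | {s4,s5,s6} | {s2,s3}.

3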